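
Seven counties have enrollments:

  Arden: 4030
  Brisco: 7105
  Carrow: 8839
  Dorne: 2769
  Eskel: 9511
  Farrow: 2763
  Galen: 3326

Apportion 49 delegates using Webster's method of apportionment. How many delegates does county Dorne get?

Standard divisor 38343/49 ≈ 782.51; standard quotas: Arden 5.150, Brisco 9.080, Carrow 11.296, Dorne 3.539, Eskel 12.154, Farrow 3.531, Galen 4.250.
Rounding to the nearest integer gives Arden 5, Brisco 9, Carrow 11, Dorne 4, Eskel 12, Farrow 4, Galen 4 — total 49, matching the house size, so no adjustment is needed.
Dorne receives 4.

4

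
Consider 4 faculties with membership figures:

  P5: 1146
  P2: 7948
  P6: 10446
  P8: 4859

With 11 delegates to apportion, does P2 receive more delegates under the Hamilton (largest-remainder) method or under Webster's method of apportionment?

Hamilton: P5 0, P2 4, P6 5, P8 2.
Webster: P5 1, P2 3, P6 5, P8 2.
P2 gets 4 under Hamilton and 3 under Webster.

Hamilton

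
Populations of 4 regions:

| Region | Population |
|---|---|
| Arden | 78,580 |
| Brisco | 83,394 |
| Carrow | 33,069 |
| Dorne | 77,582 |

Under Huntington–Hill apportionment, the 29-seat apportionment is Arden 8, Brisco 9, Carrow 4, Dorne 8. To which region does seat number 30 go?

Priority for the next seat is population ÷ (√(s·(s+1))).
Priorities: Arden 9260.742, Brisco 8790.499, Carrow 7394.453, Dorne 9143.126.
Highest priority: Arden.

Arden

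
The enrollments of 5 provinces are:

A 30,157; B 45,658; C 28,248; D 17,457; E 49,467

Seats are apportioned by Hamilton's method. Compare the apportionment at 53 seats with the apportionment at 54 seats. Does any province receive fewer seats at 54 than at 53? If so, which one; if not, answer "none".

D

At 53 seats: A 9, B 14, C 9, D 6, E 15.
At 54 seats: A 10, B 14, C 9, D 5, E 16.
D drops from 6 to 5.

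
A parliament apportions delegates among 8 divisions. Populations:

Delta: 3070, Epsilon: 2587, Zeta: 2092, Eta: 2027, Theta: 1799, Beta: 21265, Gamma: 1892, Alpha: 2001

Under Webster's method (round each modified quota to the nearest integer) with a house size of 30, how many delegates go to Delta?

2

Standard divisor 36733/30 ≈ 1224.433; standard quotas: Delta 2.507, Epsilon 2.113, Zeta 1.709, Eta 1.655, Theta 1.469, Beta 17.367, Gamma 1.545, Alpha 1.634.
Rounding to the nearest integer gives 3, 2, 2, 2, 1, 17, 2, 2 = 31 seats, so the divisor must be adjusted.
With modified divisor 1240: modified quotas Delta 2.476, Epsilon 2.086, Zeta 1.687, Eta 1.635, Theta 1.451, Beta 17.149, Gamma 1.526, Alpha 1.614.
Rounding to the nearest integer: Delta 2, Epsilon 2, Zeta 2, Eta 2, Theta 1, Beta 17, Gamma 2, Alpha 2 (total 30).
Delta receives 2.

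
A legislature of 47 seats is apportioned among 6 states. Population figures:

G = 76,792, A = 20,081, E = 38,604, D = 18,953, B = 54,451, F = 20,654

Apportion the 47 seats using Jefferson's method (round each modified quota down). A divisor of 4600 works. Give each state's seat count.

G 16, A 4, E 8, D 4, B 11, F 4

With modified divisor 4600: modified quotas G 16.694, A 4.365, E 8.392, D 4.120, B 11.837, F 4.490.
Rounding down: G 16, A 4, E 8, D 4, B 11, F 4 (total 47).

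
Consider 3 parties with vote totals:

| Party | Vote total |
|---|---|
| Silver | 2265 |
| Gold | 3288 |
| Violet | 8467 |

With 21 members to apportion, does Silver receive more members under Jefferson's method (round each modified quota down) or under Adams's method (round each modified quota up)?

Adams

Jefferson: Silver 3, Gold 5, Violet 13.
Adams: Silver 4, Gold 5, Violet 12.
Silver gets 3 under Jefferson and 4 under Adams.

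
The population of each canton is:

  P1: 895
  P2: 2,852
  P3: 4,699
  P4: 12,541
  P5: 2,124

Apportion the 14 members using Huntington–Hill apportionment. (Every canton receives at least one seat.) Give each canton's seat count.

With divisor 1797: modified quotas P1 0.498, P2 1.587, P3 2.615, P4 6.979, P5 1.182.
Geometric-mean thresholds: P1 (min 1), P2 √(1·2)=1.414, P3 √(2·3)=2.449, P4 √(6·7)=6.481, P5 √(1·2)=1.414.
Each quota rounded against its threshold gives P1 1, P2 2, P3 3, P4 7, P5 1 (total 14).

P1=1, P2=2, P3=3, P4=7, P5=1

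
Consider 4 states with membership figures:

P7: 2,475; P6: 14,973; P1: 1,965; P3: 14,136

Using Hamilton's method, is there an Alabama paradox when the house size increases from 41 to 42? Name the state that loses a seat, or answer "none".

At 41 seats: P7 3, P6 18, P1 3, P3 17.
At 42 seats: P7 3, P6 19, P1 2, P3 18.
P1 drops from 3 to 2.

P1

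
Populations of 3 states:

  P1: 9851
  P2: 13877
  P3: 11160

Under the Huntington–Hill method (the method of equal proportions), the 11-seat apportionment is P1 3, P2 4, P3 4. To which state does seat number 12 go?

P2

Priority for the next seat is population ÷ (√(s·(s+1))).
Priorities: P1 2843.739, P2 3102.992, P3 2495.452.
Highest priority: P2.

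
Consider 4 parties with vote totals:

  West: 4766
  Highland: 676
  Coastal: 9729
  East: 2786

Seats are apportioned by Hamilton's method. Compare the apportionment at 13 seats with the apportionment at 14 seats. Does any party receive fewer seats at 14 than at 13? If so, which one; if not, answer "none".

At 13 seats: West 3, Highland 1, Coastal 7, East 2.
At 14 seats: West 4, Highland 0, Coastal 8, East 2.
Highland drops from 1 to 0.

Highland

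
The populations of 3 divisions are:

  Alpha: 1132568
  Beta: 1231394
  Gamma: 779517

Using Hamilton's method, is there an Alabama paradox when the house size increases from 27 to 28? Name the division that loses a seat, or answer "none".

At 27 seats: Alpha 10, Beta 10, Gamma 7.
At 28 seats: Alpha 10, Beta 11, Gamma 7.
No division's allocation decreased.

none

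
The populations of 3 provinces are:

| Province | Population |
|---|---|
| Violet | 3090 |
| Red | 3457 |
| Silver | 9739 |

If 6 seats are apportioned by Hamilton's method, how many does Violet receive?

1

Standard divisor: 16286 ÷ 6 ≈ 2714.333.
Standard quotas: Violet 1.1384, Red 1.2736, Silver 3.5880.
Lower quotas: Violet 1, Red 1, Silver 3 (sum 5, leaving 1 seat).
Remainders in descending order: Silver 0.5880, Red 0.2736, Violet 0.1384.
Largest remainder: Silver receives the extra seat.
Violet receives 1.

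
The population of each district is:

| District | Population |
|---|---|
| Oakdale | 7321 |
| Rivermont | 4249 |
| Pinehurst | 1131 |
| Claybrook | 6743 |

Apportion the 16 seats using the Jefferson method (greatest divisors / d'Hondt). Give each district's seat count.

Oakdale: 6; Rivermont: 3; Pinehurst: 1; Claybrook: 6

Standard divisor 19444/16 ≈ 1215.25; standard quotas: Oakdale 6.024, Rivermont 3.496, Pinehurst 0.931, Claybrook 5.549.
Rounding down gives 6, 3, 0, 5 = 14 seats, so the divisor must be adjusted.
With modified divisor 1100: modified quotas Oakdale 6.655, Rivermont 3.863, Pinehurst 1.028, Claybrook 6.130.
Rounding down: Oakdale 6, Rivermont 3, Pinehurst 1, Claybrook 6 (total 16).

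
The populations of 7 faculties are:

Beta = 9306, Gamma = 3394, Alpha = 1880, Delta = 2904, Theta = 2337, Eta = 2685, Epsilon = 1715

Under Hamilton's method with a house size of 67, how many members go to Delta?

8

The standard divisor is 24221/67 ≈ 361.507.
Standard quotas: Beta 25.7422, Gamma 9.3885, Alpha 5.2004, Delta 8.0330, Theta 6.4646, Eta 7.4272, Epsilon 4.7440.
Lower quotas: Beta 25, Gamma 9, Alpha 5, Delta 8, Theta 6, Eta 7, Epsilon 4 (sum 64, leaving 3 seats).
Remainders in descending order: Epsilon 0.7440, Beta 0.7422, Theta 0.4646, Eta 0.4272, Gamma 0.3885, Alpha 0.2004, Delta 0.0330.
Largest remainders: Epsilon, Beta, Theta receive the extra seats.
Delta receives 8.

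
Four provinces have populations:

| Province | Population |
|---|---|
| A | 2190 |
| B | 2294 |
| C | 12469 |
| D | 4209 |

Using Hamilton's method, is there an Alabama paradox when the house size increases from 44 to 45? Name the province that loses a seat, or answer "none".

none

At 44 seats: A 4, B 5, C 26, D 9.
At 45 seats: A 5, B 5, C 26, D 9.
No province's allocation decreased.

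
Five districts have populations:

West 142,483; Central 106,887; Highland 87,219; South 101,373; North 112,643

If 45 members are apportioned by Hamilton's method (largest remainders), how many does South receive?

8

The standard divisor is 550605/45 ≈ 12235.667.
Standard quotas: West 11.6449, Central 8.7357, Highland 7.1283, South 8.2850, North 9.2061.
Lower quotas: West 11, Central 8, Highland 7, South 8, North 9 (sum 43, leaving 2 seats).
Remainders in descending order: Central 0.7357, West 0.6449, South 0.2850, North 0.2061, Highland 0.1283.
Largest remainders: Central, West receive the extra seats.
South receives 8.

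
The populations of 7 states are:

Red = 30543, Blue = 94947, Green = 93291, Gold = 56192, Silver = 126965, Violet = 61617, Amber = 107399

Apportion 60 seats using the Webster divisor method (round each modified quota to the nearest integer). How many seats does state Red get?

3

Standard divisor 570954/60 ≈ 9515.9; standard quotas: Red 3.210, Blue 9.978, Green 9.804, Gold 5.905, Silver 13.342, Violet 6.475, Amber 11.286.
Rounding to the nearest integer gives 3, 10, 10, 6, 13, 6, 11 = 59 seats, so the divisor must be adjusted.
With modified divisor 9440: modified quotas Red 3.235, Blue 10.058, Green 9.883, Gold 5.953, Silver 13.450, Violet 6.527, Amber 11.377.
Rounding to the nearest integer: Red 3, Blue 10, Green 10, Gold 6, Silver 13, Violet 7, Amber 11 (total 60).
Red receives 3.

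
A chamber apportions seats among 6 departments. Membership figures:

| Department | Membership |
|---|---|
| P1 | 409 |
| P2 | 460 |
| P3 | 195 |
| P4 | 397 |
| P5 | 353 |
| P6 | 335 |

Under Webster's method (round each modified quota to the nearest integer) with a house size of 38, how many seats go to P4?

Standard divisor 2149/38 ≈ 56.553; standard quotas: P1 7.232, P2 8.134, P3 3.448, P4 7.020, P5 6.242, P6 5.924.
Rounding to the nearest integer gives 7, 8, 3, 7, 6, 6 = 37 seats, so the divisor must be adjusted.
With modified divisor 55: modified quotas P1 7.436, P2 8.364, P3 3.545, P4 7.218, P5 6.418, P6 6.091.
Rounding to the nearest integer: P1 7, P2 8, P3 4, P4 7, P5 6, P6 6 (total 38).
P4 receives 7.

7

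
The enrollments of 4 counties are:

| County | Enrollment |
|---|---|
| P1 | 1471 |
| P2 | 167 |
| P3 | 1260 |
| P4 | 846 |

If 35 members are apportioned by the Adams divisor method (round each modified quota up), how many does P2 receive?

Standard divisor 3744/35 ≈ 106.971; standard quotas: P1 13.751, P2 1.561, P3 11.779, P4 7.909.
Rounding up gives 14, 2, 12, 8 = 36 seats, so the divisor must be adjusted.
With modified divisor 114: modified quotas P1 12.904, P2 1.465, P3 11.053, P4 7.421.
Rounding up: P1 13, P2 2, P3 12, P4 8 (total 35).
P2 receives 2.

2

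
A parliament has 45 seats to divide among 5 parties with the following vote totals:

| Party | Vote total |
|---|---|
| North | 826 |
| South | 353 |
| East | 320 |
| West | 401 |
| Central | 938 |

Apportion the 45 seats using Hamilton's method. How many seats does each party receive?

Standard divisor: 2838 ÷ 45 ≈ 63.067.
Standard quotas: North 13.097, South 5.597, East 5.074, West 6.358, Central 14.873.
Lower quotas: North 13, South 5, East 5, West 6, Central 14 (sum 43, leaving 2 seats).
Remainders in descending order: Central 0.873, South 0.597, West 0.358, North 0.097, East 0.074.
The surplus seats go to Central, South.

North=13, South=6, East=5, West=6, Central=15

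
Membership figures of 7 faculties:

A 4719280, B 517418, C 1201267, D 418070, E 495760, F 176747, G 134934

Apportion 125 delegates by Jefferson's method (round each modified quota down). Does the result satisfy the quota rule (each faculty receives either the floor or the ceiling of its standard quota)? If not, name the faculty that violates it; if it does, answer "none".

A

Standard quotas: A 76.977, B 8.440, C 19.594, D 6.819, E 8.086, F 2.883, G 2.201.
Jefferson allocation: A 79, B 8, C 20, D 6, E 8, F 2, G 2.
A has quota 76.977 (lower 76, upper 77) but receives 79 — outside the quota interval.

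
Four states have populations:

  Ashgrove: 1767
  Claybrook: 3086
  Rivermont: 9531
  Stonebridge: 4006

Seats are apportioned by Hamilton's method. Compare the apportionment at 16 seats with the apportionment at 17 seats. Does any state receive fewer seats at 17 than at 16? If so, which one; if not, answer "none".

At 16 seats: Ashgrove 2, Claybrook 3, Rivermont 8, Stonebridge 3.
At 17 seats: Ashgrove 1, Claybrook 3, Rivermont 9, Stonebridge 4.
Ashgrove drops from 2 to 1.

Ashgrove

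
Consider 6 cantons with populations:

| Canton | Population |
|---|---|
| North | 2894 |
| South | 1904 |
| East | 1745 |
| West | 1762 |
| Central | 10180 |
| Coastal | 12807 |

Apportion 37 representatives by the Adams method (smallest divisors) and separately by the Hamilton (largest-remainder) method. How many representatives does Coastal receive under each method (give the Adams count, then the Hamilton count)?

Adams: North 4, South 3, East 2, West 2, Central 12, Coastal 14.
Hamilton: North 4, South 2, East 2, West 2, Central 12, Coastal 15.
Coastal gets 14 under Adams and 15 under Hamilton.

14 and 15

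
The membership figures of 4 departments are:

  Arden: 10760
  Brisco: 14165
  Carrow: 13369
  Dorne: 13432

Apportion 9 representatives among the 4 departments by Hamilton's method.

Arden 2; Brisco 3; Carrow 2; Dorne 2

Total 51726; standard divisor 51726/9 ≈ 5747.333.
Standard quotas: Arden 1.8722, Brisco 2.4646, Carrow 2.3261, Dorne 2.3371.
Lower quotas: Arden 1, Brisco 2, Carrow 2, Dorne 2 (sum 7, leaving 2 seats).
Remainders in descending order: Arden 0.8722, Brisco 0.4646, Dorne 0.3371, Carrow 0.3261.
The surplus seats go to Arden, Brisco.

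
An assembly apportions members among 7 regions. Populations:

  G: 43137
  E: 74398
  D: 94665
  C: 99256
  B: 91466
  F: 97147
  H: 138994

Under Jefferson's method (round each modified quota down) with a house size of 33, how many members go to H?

Standard divisor 639063/33 ≈ 19365.545; standard quotas: G 2.228, E 3.842, D 4.888, C 5.125, B 4.723, F 5.016, H 7.177.
Rounding down gives 2, 3, 4, 5, 4, 5, 7 = 30 seats, so the divisor must be adjusted.
With modified divisor 17800: modified quotas G 2.423, E 4.180, D 5.318, C 5.576, B 5.139, F 5.458, H 7.809.
Rounding down: G 2, E 4, D 5, C 5, B 5, F 5, H 7 (total 33).
H receives 7.

7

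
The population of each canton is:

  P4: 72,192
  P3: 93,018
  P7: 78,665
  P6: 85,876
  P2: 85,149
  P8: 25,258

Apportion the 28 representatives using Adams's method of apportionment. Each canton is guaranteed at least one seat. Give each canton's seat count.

Standard divisor 440158/28 ≈ 15719.929; standard quotas: P4 4.592, P3 5.917, P7 5.004, P6 5.463, P2 5.417, P8 1.607.
Rounding up gives 5, 6, 6, 6, 6, 2 = 31 seats, so the divisor must be adjusted.
With modified divisor 17600: modified quotas P4 4.102, P3 5.285, P7 4.470, P6 4.879, P2 4.838, P8 1.435.
Rounding up: P4 5, P3 6, P7 5, P6 5, P2 5, P8 2 (total 28).

P4=5, P3=6, P7=5, P6=5, P2=5, P8=2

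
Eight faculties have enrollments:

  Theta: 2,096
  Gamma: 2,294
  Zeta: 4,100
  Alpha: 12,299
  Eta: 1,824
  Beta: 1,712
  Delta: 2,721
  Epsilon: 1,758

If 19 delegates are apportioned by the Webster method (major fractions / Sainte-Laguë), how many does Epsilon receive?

Standard divisor 28804/19 ≈ 1516; standard quotas: Theta 1.383, Gamma 1.513, Zeta 2.704, Alpha 8.113, Eta 1.203, Beta 1.129, Delta 1.795, Epsilon 1.160.
Rounding to the nearest integer gives Theta 1, Gamma 2, Zeta 3, Alpha 8, Eta 1, Beta 1, Delta 2, Epsilon 1 — total 19, matching the house size, so no adjustment is needed.
Epsilon receives 1.

1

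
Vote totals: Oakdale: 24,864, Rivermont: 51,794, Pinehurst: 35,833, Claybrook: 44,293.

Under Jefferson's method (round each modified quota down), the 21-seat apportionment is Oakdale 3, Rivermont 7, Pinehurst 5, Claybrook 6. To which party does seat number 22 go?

Rivermont

Priority for the next seat is population ÷ (current seats + 1).
Priorities: Oakdale 6216.000, Rivermont 6474.250, Pinehurst 5972.167, Claybrook 6327.571.
Highest priority: Rivermont.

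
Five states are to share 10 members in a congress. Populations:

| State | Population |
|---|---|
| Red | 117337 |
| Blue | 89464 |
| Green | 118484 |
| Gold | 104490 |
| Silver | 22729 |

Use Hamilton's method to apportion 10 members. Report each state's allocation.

Standard divisor: 452504 ÷ 10 ≈ 45250.4.
Standard quotas: Red 2.5931, Blue 1.9771, Green 2.6184, Gold 2.3092, Silver 0.5023.
Lower quotas: Red 2, Blue 1, Green 2, Gold 2, Silver 0 (sum 7, leaving 3 seats).
Remainders in descending order: Blue 0.9771, Green 0.6184, Red 0.5931, Silver 0.5023, Gold 0.3092.
The surplus seats go to Blue, Green, Red.

Red 3; Blue 2; Green 3; Gold 2; Silver 0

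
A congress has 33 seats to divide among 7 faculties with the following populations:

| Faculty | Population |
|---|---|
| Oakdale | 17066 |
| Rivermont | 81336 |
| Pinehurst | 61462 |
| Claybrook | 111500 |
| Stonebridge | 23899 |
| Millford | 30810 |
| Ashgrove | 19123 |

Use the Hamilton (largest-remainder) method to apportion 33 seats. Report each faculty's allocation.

Total 345196; standard divisor 345196/33 ≈ 10460.485.
Standard quotas: Oakdale 1.6315, Rivermont 7.7755, Pinehurst 5.8756, Claybrook 10.6592, Stonebridge 2.2847, Millford 2.9454, Ashgrove 1.8281.
Lower quotas: Oakdale 1, Rivermont 7, Pinehurst 5, Claybrook 10, Stonebridge 2, Millford 2, Ashgrove 1 (sum 28, leaving 5 seats).
Remainders in descending order: Millford 0.9454, Pinehurst 0.8756, Ashgrove 0.8281, Rivermont 0.7755, Claybrook 0.6592, Oakdale 0.6315, Stonebridge 0.2847.
Largest remainders: Millford, Pinehurst, Ashgrove, Rivermont, Claybrook receive the extra seats.

Oakdale=1; Rivermont=8; Pinehurst=6; Claybrook=11; Stonebridge=2; Millford=3; Ashgrove=2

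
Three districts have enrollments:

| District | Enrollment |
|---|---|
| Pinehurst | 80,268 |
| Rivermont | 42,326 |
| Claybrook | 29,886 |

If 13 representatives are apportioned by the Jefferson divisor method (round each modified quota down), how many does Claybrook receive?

2

Standard divisor 152480/13 ≈ 11729.231; standard quotas: Pinehurst 6.843, Rivermont 3.609, Claybrook 2.548.
Rounding down gives 6, 3, 2 = 11 seats, so the divisor must be adjusted.
With modified divisor 10300: modified quotas Pinehurst 7.793, Rivermont 4.109, Claybrook 2.902.
Rounding down: Pinehurst 7, Rivermont 4, Claybrook 2 (total 13).
Claybrook receives 2.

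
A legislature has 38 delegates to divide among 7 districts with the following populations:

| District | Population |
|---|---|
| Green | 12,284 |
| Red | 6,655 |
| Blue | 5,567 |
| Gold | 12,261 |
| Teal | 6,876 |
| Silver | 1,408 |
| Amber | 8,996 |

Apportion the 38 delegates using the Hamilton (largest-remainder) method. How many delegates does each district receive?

Green=9; Red=5; Blue=4; Gold=8; Teal=5; Silver=1; Amber=6

Standard divisor: 54047 ÷ 38 ≈ 1422.289.
Standard quotas: Green 8.6368, Red 4.6791, Blue 3.9141, Gold 8.6206, Teal 4.8345, Silver 0.9900, Amber 6.3250.
Lower quotas: Green 8, Red 4, Blue 3, Gold 8, Teal 4, Silver 0, Amber 6 (sum 33, leaving 5 seats).
Remainders in descending order: Silver 0.9900, Blue 0.9141, Teal 0.8345, Red 0.6791, Green 0.6368, Gold 0.6206, Amber 0.3250.
The surplus seats go to Silver, Blue, Teal, Red, Green.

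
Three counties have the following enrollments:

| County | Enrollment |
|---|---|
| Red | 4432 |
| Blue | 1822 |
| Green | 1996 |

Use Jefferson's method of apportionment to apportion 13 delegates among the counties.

Standard divisor 8250/13 ≈ 634.615; standard quotas: Red 6.984, Blue 2.871, Green 3.145.
Rounding down gives 6, 2, 3 = 11 seats, so the divisor must be adjusted.
With modified divisor 600: modified quotas Red 7.387, Blue 3.037, Green 3.327.
Rounding down: Red 7, Blue 3, Green 3 (total 13).

Red 7, Blue 3, Green 3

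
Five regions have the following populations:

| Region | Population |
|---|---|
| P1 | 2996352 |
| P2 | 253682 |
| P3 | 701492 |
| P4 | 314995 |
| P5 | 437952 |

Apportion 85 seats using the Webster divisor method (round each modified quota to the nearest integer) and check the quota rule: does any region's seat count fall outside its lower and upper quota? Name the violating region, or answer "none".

P1

Standard quotas: P1 54.138, P2 4.584, P3 12.674, P4 5.691, P5 7.913.
Webster allocation: P1 53, P2 5, P3 13, P4 6, P5 8.
P1 has quota 54.138 (lower 54, upper 55) but receives 53 — outside the quota interval.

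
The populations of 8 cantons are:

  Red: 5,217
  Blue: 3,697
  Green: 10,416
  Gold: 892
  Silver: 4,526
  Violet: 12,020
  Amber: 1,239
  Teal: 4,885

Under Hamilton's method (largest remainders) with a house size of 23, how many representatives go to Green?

Standard divisor: 42892 ÷ 23 ≈ 1864.87.
Standard quotas: Red 2.7975, Blue 1.9824, Green 5.5854, Gold 0.4783, Silver 2.4270, Violet 6.4455, Amber 0.6644, Teal 2.6195.
Lower quotas: Red 2, Blue 1, Green 5, Gold 0, Silver 2, Violet 6, Amber 0, Teal 2 (sum 18, leaving 5 seats).
Remainders in descending order: Blue 0.9824, Red 0.7975, Amber 0.6644, Teal 0.6195, Green 0.5854, Gold 0.4783, Violet 0.4455, Silver 0.4270.
The surplus seats go to Blue, Red, Amber, Teal, Green.
Green receives 6.

6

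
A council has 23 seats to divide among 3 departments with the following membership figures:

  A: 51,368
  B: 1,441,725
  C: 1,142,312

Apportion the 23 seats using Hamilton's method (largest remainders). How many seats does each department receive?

Total 2635405; standard divisor 2635405/23 ≈ 114582.826.
Standard quotas: A 0.4483, B 12.5824, C 9.9693.
Lower quotas: A 0, B 12, C 9 (sum 21, leaving 2 seats).
Remainders in descending order: C 0.9693, B 0.5824, A 0.4483.
The surplus seats go to C, B.

A 0, B 13, C 10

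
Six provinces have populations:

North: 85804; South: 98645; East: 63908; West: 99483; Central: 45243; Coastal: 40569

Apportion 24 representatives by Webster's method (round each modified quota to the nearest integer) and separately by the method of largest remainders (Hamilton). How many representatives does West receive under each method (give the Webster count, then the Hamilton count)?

Webster: North 5, South 5, East 4, West 5, Central 3, Coastal 2.
Hamilton: North 5, South 5, East 4, West 6, Central 2, Coastal 2.
West gets 5 under Webster and 6 under Hamilton.

5 and 6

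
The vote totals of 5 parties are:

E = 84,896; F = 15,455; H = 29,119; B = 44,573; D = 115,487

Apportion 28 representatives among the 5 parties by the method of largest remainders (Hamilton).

Total 289530; standard divisor 289530/28 ≈ 10340.357.
Standard quotas: E 8.2102, F 1.4946, H 2.8161, B 4.3106, D 11.1686.
Lower quotas: E 8, F 1, H 2, B 4, D 11 (sum 26, leaving 2 seats).
Remainders in descending order: H 0.8161, F 0.4946, B 0.3106, E 0.2102, D 0.1686.
The surplus seats go to H, F.

E: 8, F: 2, H: 3, B: 4, D: 11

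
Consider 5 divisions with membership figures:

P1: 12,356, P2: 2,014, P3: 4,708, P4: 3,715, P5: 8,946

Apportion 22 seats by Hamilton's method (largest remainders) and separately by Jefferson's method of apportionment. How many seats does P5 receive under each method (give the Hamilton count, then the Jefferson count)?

Hamilton: P1 9, P2 1, P3 3, P4 3, P5 6.
Jefferson: P1 9, P2 1, P3 3, P4 2, P5 7.
P5 gets 6 under Hamilton and 7 under Jefferson.

6 and 7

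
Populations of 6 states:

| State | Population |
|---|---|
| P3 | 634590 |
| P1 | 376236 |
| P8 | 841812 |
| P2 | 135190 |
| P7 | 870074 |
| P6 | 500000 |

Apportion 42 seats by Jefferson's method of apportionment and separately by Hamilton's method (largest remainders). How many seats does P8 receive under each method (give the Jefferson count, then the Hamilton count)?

Jefferson: P3 8, P1 5, P8 11, P2 1, P7 11, P6 6.
Hamilton: P3 8, P1 5, P8 10, P2 2, P7 11, P6 6.
P8 gets 11 under Jefferson and 10 under Hamilton.

11 and 10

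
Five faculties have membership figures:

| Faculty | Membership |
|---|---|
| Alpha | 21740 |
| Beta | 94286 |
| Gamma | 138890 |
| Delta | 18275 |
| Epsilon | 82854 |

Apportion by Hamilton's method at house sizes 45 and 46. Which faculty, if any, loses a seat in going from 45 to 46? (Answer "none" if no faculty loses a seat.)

none

At 45 seats: Alpha 3, Beta 12, Gamma 18, Delta 2, Epsilon 10.
At 46 seats: Alpha 3, Beta 12, Gamma 18, Delta 2, Epsilon 11.
No faculty's allocation decreased.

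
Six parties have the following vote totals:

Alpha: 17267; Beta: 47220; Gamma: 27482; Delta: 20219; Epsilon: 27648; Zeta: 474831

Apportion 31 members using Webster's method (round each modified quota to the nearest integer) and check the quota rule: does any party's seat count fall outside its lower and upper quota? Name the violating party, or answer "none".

Standard quotas: Alpha 0.871, Beta 2.381, Gamma 1.386, Delta 1.020, Epsilon 1.394, Zeta 23.948.
Webster allocation: Alpha 1, Beta 2, Gamma 1, Delta 1, Epsilon 1, Zeta 25.
Zeta has quota 23.948 (lower 23, upper 24) but receives 25 — outside the quota interval.

Zeta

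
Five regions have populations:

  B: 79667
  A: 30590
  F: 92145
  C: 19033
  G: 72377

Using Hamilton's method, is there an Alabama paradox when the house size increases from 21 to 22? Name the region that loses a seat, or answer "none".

none

At 21 seats: B 6, A 2, F 7, C 1, G 5.
At 22 seats: B 6, A 2, F 7, C 2, G 5.
No region's allocation decreased.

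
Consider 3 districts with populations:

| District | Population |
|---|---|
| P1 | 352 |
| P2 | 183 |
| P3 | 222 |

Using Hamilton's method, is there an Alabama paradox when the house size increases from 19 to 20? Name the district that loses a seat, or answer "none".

none

At 19 seats: P1 9, P2 5, P3 5.
At 20 seats: P1 9, P2 5, P3 6.
No district's allocation decreased.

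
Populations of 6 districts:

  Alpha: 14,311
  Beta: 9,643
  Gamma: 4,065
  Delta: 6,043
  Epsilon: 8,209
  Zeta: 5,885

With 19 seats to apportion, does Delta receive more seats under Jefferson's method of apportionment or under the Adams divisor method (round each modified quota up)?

Jefferson: Alpha 6, Beta 4, Gamma 1, Delta 2, Epsilon 4, Zeta 2.
Adams: Alpha 5, Beta 4, Gamma 2, Delta 3, Epsilon 3, Zeta 2.
Delta gets 2 under Jefferson and 3 under Adams.

Adams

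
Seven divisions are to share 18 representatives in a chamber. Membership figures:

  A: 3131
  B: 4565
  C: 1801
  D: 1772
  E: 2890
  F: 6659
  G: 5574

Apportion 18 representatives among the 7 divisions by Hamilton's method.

A 2, B 3, C 1, D 1, E 2, F 5, G 4

Standard divisor: 26392 ÷ 18 ≈ 1466.222.
Standard quotas: A 2.1354, B 3.1134, C 1.2283, D 1.2085, E 1.9711, F 4.5416, G 3.8016.
Lower quotas: A 2, B 3, C 1, D 1, E 1, F 4, G 3 (sum 15, leaving 3 seats).
Remainders in descending order: E 0.9711, G 0.8016, F 0.5416, C 0.2283, D 0.2085, A 0.1354, B 0.1134.
The surplus seats go to E, G, F.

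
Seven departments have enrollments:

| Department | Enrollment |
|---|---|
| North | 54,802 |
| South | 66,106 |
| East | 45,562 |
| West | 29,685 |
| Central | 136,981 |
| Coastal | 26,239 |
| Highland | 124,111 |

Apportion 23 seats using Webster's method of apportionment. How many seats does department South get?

3

Standard divisor 483486/23 ≈ 21021.13; standard quotas: North 2.607, South 3.145, East 2.167, West 1.412, Central 6.516, Coastal 1.248, Highland 5.904.
Rounding to the nearest integer gives North 3, South 3, East 2, West 1, Central 7, Coastal 1, Highland 6 — total 23, matching the house size, so no adjustment is needed.
South receives 3.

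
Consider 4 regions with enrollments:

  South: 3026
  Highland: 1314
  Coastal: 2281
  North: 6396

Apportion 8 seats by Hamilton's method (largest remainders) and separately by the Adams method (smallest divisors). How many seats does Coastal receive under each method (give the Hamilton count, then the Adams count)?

Hamilton: South 2, Highland 1, Coastal 1, North 4.
Adams: South 2, Highland 1, Coastal 2, North 3.
Coastal gets 1 under Hamilton and 2 under Adams.

1 and 2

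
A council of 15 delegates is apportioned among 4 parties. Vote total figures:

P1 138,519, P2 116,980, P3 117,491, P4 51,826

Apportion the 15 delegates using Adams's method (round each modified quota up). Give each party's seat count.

Standard divisor 424816/15 ≈ 28321.067; standard quotas: P1 4.891, P2 4.130, P3 4.149, P4 1.830.
Rounding up gives 5, 5, 5, 2 = 17 seats, so the divisor must be adjusted.
With modified divisor 32000: modified quotas P1 4.329, P2 3.656, P3 3.672, P4 1.620.
Rounding up: P1 5, P2 4, P3 4, P4 2 (total 15).

P1 5; P2 4; P3 4; P4 2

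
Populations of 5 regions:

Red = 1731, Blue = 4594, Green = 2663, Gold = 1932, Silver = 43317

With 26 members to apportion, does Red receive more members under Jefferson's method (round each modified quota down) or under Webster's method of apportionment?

Jefferson: Red 0, Blue 2, Green 1, Gold 1, Silver 22.
Webster: Red 1, Blue 2, Green 1, Gold 1, Silver 21.
Red gets 0 under Jefferson and 1 under Webster.

Webster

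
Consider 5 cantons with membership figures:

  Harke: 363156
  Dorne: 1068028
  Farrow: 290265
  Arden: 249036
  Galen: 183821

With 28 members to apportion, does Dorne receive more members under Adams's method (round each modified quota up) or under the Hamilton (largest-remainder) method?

Adams: Harke 5, Dorne 13, Farrow 4, Arden 3, Galen 3.
Hamilton: Harke 5, Dorne 14, Farrow 4, Arden 3, Galen 2.
Dorne gets 13 under Adams and 14 under Hamilton.

Hamilton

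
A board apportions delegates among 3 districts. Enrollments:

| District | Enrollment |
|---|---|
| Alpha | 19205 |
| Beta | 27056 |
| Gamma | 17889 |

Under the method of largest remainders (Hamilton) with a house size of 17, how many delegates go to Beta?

7

Total 64150; standard divisor 64150/17 ≈ 3773.529.
Standard quotas: Alpha 5.0894, Beta 7.1699, Gamma 4.7407.
Lower quotas: Alpha 5, Beta 7, Gamma 4 (sum 16, leaving 1 seat).
Remainders in descending order: Gamma 0.7407, Beta 0.1699, Alpha 0.0894.
Largest remainder: Gamma receives the extra seat.
Beta receives 7.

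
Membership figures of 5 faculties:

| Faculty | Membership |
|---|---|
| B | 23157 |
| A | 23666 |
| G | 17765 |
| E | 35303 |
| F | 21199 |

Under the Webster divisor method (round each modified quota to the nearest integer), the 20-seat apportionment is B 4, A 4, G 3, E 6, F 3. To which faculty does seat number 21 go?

F

Priority for the next seat is population ÷ (current seats + 0.5).
Priorities: B 5146.000, A 5259.111, G 5075.714, E 5431.231, F 6056.857.
Highest priority: F.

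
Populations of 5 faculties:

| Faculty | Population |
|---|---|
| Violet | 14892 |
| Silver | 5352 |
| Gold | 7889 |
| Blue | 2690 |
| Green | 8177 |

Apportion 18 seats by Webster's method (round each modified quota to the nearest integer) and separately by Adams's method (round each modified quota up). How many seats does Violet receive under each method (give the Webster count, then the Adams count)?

7 and 6

Webster: Violet 7, Silver 2, Gold 4, Blue 1, Green 4.
Adams: Violet 6, Silver 3, Gold 3, Blue 2, Green 4.
Violet gets 7 under Webster and 6 under Adams.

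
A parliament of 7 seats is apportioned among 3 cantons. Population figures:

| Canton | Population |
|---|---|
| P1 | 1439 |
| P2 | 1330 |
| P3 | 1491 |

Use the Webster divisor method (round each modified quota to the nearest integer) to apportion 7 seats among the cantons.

Standard divisor 4260/7 ≈ 608.571; standard quotas: P1 2.365, P2 2.185, P3 2.450.
Rounding to the nearest integer gives 2, 2, 2 = 6 seats, so the divisor must be adjusted.
With modified divisor 590: modified quotas P1 2.439, P2 2.254, P3 2.527.
Rounding to the nearest integer: P1 2, P2 2, P3 3 (total 7).

P1 2, P2 2, P3 3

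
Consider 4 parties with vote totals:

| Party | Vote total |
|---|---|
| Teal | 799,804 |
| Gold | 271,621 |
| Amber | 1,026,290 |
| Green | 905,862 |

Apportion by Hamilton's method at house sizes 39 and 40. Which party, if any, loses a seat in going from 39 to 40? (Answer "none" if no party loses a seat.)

Gold

At 39 seats: Teal 10, Gold 4, Amber 13, Green 12.
At 40 seats: Teal 11, Gold 3, Amber 14, Green 12.
Gold drops from 4 to 3.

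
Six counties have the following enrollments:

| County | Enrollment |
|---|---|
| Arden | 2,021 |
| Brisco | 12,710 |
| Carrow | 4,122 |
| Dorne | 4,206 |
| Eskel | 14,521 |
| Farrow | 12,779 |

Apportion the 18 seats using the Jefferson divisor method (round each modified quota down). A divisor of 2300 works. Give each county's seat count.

Arden=0; Brisco=5; Carrow=1; Dorne=1; Eskel=6; Farrow=5

With modified divisor 2300: modified quotas Arden 0.879, Brisco 5.526, Carrow 1.792, Dorne 1.829, Eskel 6.313, Farrow 5.556.
Rounding down: Arden 0, Brisco 5, Carrow 1, Dorne 1, Eskel 6, Farrow 5 (total 18).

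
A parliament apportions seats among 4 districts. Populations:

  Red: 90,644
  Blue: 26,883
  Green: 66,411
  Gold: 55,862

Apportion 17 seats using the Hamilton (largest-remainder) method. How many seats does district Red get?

The standard divisor is 239800/17 ≈ 14105.882.
Standard quotas: Red 6.4260, Blue 1.9058, Green 4.7080, Gold 3.9602.
Lower quotas: Red 6, Blue 1, Green 4, Gold 3 (sum 14, leaving 3 seats).
Remainders in descending order: Gold 0.9602, Blue 0.9058, Green 0.7080, Red 0.4260.
The surplus seats go to Gold, Blue, Green.
Red receives 6.

6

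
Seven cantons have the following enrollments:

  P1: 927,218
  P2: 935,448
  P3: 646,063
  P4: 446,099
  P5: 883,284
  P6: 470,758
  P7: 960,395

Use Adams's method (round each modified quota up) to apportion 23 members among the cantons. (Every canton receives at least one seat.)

P1=4, P2=4, P3=3, P4=2, P5=4, P6=2, P7=4

Standard divisor 5269265/23 ≈ 229098.478; standard quotas: P1 4.047, P2 4.083, P3 2.820, P4 1.947, P5 3.855, P6 2.055, P7 4.192.
Rounding up gives 5, 5, 3, 2, 4, 3, 5 = 27 seats, so the divisor must be adjusted.
With modified divisor 267300: modified quotas P1 3.469, P2 3.500, P3 2.417, P4 1.669, P5 3.304, P6 1.761, P7 3.593.
Rounding up: P1 4, P2 4, P3 3, P4 2, P5 4, P6 2, P7 4 (total 23).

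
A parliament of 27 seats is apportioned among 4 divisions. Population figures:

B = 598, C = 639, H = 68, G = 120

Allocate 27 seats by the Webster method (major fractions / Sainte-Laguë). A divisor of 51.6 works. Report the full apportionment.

With modified divisor 51.6: modified quotas B 11.589, C 12.384, H 1.318, G 2.326.
Rounding to the nearest integer: B 12, C 12, H 1, G 2 (total 27).

B 12, C 12, H 1, G 2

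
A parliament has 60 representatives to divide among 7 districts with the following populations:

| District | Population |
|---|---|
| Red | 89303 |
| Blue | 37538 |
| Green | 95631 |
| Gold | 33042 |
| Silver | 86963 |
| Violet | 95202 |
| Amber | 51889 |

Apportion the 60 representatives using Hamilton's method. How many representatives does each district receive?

Standard divisor: 489568 ÷ 60 ≈ 8159.467.
Standard quotas: Red 10.9447, Blue 4.6005, Green 11.7203, Gold 4.0495, Silver 10.6579, Violet 11.6677, Amber 6.3594.
Lower quotas: Red 10, Blue 4, Green 11, Gold 4, Silver 10, Violet 11, Amber 6 (sum 56, leaving 4 seats).
Remainders in descending order: Red 0.9447, Green 0.7203, Violet 0.6677, Silver 0.6579, Blue 0.6005, Amber 0.3594, Gold 0.0495.
Largest remainders: Red, Green, Violet, Silver receive the extra seats.

Red: 11; Blue: 4; Green: 12; Gold: 4; Silver: 11; Violet: 12; Amber: 6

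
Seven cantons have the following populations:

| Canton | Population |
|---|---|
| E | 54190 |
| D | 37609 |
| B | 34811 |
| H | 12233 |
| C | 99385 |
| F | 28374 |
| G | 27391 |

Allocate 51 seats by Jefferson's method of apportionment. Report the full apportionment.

Standard divisor 293993/51 ≈ 5764.569; standard quotas: E 9.401, D 6.524, B 6.039, H 2.122, C 17.241, F 4.922, G 4.752.
Rounding down gives 9, 6, 6, 2, 17, 4, 4 = 48 seats, so the divisor must be adjusted.
With modified divisor 5450: modified quotas E 9.943, D 6.901, B 6.387, H 2.245, C 18.236, F 5.206, G 5.026.
Rounding down: E 9, D 6, B 6, H 2, C 18, F 5, G 5 (total 51).

E 9, D 6, B 6, H 2, C 18, F 5, G 5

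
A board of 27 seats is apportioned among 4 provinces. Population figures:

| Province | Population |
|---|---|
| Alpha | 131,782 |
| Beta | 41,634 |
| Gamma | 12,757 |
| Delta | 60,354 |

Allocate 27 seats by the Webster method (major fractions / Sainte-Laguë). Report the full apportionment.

Standard divisor 246527/27 ≈ 9130.63; standard quotas: Alpha 14.433, Beta 4.560, Gamma 1.397, Delta 6.610.
Rounding to the nearest integer gives Alpha 14, Beta 5, Gamma 1, Delta 7 — total 27, matching the house size, so no adjustment is needed.

Alpha 14, Beta 5, Gamma 1, Delta 7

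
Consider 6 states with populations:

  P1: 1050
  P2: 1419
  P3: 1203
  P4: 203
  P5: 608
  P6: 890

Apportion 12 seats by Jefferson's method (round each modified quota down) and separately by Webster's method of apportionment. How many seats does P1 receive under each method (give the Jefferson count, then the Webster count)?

Jefferson: P1 2, P2 4, P3 3, P4 0, P5 1, P6 2.
Webster: P1 3, P2 3, P3 3, P4 0, P5 1, P6 2.
P1 gets 2 under Jefferson and 3 under Webster.

2 and 3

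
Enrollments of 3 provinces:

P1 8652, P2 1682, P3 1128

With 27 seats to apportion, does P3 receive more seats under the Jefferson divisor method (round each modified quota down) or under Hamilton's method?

Hamilton

Jefferson: P1 21, P2 4, P3 2.
Hamilton: P1 20, P2 4, P3 3.
P3 gets 2 under Jefferson and 3 under Hamilton.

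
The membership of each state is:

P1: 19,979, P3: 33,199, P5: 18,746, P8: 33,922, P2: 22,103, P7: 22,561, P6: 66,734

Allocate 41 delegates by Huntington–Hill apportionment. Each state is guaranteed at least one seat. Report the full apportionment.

P1 4, P3 6, P5 4, P8 6, P2 4, P7 4, P6 13

With divisor 5289: modified quotas P1 3.777, P3 6.277, P5 3.544, P8 6.414, P2 4.179, P7 4.266, P6 12.618.
Geometric-mean thresholds: P1 √(3·4)=3.464, P3 √(6·7)=6.481, P5 √(3·4)=3.464, P8 √(6·7)=6.481, P2 √(4·5)=4.472, P7 √(4·5)=4.472, P6 √(12·13)=12.490.
Each quota rounded against its threshold gives P1 4, P3 6, P5 4, P8 6, P2 4, P7 4, P6 13 (total 41).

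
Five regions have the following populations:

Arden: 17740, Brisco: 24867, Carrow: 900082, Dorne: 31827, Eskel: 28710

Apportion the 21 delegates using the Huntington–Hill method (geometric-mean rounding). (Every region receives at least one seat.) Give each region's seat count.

With divisor 53015: modified quotas Arden 0.335, Brisco 0.469, Carrow 16.978, Dorne 0.600, Eskel 0.542.
Geometric-mean thresholds: Arden (min 1), Brisco (min 1), Carrow √(16·17)=16.492, Dorne (min 1), Eskel (min 1).
Each quota rounded against its threshold gives Arden 1, Brisco 1, Carrow 17, Dorne 1, Eskel 1 (total 21).

Arden: 1, Brisco: 1, Carrow: 17, Dorne: 1, Eskel: 1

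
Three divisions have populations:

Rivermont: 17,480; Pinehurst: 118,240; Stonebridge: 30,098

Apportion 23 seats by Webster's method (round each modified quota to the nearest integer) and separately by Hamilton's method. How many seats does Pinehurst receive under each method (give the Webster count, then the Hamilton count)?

17 and 16

Webster: Rivermont 2, Pinehurst 17, Stonebridge 4.
Hamilton: Rivermont 3, Pinehurst 16, Stonebridge 4.
Pinehurst gets 17 under Webster and 16 under Hamilton.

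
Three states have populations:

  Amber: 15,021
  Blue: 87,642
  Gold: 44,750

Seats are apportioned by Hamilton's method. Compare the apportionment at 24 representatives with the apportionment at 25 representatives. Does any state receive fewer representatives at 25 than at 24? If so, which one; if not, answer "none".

Amber

At 24 seats: Amber 3, Blue 14, Gold 7.
At 25 seats: Amber 2, Blue 15, Gold 8.
Amber drops from 3 to 2.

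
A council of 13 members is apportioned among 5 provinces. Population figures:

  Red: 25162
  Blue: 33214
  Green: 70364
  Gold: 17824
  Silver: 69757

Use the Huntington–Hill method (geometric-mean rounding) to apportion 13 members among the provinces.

With divisor 16763: modified quotas Red 1.501, Blue 1.981, Green 4.198, Gold 1.063, Silver 4.161.
Geometric-mean thresholds: Red √(1·2)=1.414, Blue √(1·2)=1.414, Green √(4·5)=4.472, Gold √(1·2)=1.414, Silver √(4·5)=4.472.
Each quota rounded against its threshold gives Red 2, Blue 2, Green 4, Gold 1, Silver 4 (total 13).

Red 2; Blue 2; Green 4; Gold 1; Silver 4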